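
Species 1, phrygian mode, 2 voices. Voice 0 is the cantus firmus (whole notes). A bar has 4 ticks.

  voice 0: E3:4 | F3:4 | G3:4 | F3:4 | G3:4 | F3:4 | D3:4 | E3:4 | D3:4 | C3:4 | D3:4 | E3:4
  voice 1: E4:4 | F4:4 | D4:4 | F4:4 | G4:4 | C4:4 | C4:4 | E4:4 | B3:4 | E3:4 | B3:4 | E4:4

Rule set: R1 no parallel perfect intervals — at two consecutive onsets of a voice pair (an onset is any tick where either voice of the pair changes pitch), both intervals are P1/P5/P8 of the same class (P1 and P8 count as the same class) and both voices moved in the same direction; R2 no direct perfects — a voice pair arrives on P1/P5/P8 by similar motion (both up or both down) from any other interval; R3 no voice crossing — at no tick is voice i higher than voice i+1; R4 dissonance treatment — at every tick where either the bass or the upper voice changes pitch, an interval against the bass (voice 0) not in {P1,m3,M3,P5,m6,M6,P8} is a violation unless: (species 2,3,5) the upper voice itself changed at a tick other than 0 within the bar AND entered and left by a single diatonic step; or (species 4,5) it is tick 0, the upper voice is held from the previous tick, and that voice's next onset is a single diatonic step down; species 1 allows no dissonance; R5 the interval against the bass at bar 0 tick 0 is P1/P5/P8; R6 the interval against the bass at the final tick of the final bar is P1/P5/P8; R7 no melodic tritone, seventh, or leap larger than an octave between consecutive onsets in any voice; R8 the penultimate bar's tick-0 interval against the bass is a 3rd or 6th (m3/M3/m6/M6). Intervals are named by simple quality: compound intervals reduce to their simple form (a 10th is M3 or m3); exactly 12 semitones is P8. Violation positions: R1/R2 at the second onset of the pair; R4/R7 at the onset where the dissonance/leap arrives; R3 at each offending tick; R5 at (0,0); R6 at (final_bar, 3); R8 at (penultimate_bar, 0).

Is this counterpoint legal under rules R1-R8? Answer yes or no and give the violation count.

bar 0: v0=E3 v1=E4 (P8)
bar 1: v0=F3 v1=F4 (P8)
bar 2: v0=G3 v1=D4 (P5)
bar 3: v0=F3 v1=F4 (P8)
bar 4: v0=G3 v1=G4 (P8)
bar 5: v0=F3 v1=C4 (P5)
bar 6: v0=D3 v1=C4 (m7)
bar 7: v0=E3 v1=E4 (P8)
bar 8: v0=D3 v1=B3 (M6)
bar 9: v0=C3 v1=E3 (M3)
bar 10: v0=D3 v1=B3 (M6)
bar 11: v0=E3 v1=E4 (P8)
  R1 @ bar1.0: E3/E4 P8 -> F3/F4 P8 similar
  R1 @ bar4.0: F3/F4 P8 -> G3/G4 P8 similar
  R2 @ bar5.0: G3/G4 P8 -> F3/C4 P5 similar
  R4 @ bar6.0: D3/C4 m7 untreated
  R2 @ bar7.0: D3/C4 m7 -> E3/E4 P8 similar
  R2 @ bar11.0: D3/B3 M6 -> E3/E4 P8 similar

No (6 violations)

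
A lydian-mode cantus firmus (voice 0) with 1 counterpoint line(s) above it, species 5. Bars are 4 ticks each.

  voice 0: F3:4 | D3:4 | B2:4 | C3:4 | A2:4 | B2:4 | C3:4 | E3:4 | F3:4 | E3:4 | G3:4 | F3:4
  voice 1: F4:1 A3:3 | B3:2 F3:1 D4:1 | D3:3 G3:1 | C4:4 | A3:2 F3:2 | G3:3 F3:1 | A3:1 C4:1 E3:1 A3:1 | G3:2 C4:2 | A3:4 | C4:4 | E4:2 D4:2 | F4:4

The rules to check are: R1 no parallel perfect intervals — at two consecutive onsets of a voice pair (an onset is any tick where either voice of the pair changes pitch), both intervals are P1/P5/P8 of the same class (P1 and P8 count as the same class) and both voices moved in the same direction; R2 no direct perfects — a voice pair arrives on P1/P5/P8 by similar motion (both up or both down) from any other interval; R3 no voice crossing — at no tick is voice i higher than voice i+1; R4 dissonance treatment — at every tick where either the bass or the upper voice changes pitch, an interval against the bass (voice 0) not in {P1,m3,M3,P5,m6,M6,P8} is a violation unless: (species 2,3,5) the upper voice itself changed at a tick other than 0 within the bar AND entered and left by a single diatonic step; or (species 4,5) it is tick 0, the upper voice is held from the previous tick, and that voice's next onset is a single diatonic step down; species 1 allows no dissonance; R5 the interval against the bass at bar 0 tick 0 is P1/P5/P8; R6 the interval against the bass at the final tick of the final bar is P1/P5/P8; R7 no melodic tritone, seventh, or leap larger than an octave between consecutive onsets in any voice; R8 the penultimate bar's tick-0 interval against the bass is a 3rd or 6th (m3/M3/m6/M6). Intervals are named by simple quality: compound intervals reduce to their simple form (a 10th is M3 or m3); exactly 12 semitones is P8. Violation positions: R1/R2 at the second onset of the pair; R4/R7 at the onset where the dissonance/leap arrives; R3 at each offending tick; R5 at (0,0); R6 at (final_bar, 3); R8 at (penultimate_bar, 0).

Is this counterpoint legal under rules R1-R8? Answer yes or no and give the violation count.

bar 0: v0=F3 v1=F4 (P8)
bar 1: v0=D3 v1=B3 (M6)
bar 2: v0=B2 v1=D3 (m3)
bar 3: v0=C3 v1=C4 (P8)
bar 4: v0=A2 v1=A3 (P8)
bar 5: v0=B2 v1=G3 (m6)
bar 6: v0=C3 v1=A3 (M6)
bar 7: v0=E3 v1=G3 (m3)
bar 8: v0=F3 v1=A3 (M3)
bar 9: v0=E3 v1=C4 (m6)
bar 10: v0=G3 v1=E4 (M6)
bar 11: v0=F3 v1=F4 (P8)
  R7 @ bar1.2: B3->F3 leap 6st
  R2 @ bar3.0: B2/G3 m6 -> C3/C4 P8 similar
  R1 @ bar4.0: C3/C4 P8 -> A2/A3 P8 similar
  R4 @ bar5.3: B2/F3 TT untreated

No (4 violations)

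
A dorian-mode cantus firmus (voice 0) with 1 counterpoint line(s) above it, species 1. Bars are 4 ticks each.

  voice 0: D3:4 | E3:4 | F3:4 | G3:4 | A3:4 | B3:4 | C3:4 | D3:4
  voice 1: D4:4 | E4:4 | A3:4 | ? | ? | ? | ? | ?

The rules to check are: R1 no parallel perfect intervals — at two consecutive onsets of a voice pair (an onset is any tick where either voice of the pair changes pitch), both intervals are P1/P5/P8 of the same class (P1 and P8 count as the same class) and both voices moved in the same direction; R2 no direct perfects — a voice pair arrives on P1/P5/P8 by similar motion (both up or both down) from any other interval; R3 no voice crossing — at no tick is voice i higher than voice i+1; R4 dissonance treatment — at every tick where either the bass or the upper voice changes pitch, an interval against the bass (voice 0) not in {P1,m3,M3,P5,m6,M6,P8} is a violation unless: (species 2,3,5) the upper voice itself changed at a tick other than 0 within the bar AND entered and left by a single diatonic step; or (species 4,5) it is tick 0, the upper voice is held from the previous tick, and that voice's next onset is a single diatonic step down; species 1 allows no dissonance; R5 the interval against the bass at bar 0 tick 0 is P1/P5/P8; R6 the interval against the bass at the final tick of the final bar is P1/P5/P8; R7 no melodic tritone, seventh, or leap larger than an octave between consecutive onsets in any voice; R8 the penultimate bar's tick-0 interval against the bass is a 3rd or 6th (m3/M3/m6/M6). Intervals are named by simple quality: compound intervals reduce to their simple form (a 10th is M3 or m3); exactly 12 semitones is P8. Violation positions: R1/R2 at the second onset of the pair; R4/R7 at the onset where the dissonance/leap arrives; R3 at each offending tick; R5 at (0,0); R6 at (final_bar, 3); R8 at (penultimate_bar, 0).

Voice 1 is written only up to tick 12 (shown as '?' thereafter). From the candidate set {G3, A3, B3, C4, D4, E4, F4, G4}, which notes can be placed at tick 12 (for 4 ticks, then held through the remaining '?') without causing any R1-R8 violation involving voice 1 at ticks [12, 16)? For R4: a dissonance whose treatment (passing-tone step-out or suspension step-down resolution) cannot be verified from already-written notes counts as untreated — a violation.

G3: legal
A3: violates R4
B3: legal
C4: violates R4
D4: violates R2
E4: legal
F4: violates R4
G4: violates R2,R7

{B3, E4, G3}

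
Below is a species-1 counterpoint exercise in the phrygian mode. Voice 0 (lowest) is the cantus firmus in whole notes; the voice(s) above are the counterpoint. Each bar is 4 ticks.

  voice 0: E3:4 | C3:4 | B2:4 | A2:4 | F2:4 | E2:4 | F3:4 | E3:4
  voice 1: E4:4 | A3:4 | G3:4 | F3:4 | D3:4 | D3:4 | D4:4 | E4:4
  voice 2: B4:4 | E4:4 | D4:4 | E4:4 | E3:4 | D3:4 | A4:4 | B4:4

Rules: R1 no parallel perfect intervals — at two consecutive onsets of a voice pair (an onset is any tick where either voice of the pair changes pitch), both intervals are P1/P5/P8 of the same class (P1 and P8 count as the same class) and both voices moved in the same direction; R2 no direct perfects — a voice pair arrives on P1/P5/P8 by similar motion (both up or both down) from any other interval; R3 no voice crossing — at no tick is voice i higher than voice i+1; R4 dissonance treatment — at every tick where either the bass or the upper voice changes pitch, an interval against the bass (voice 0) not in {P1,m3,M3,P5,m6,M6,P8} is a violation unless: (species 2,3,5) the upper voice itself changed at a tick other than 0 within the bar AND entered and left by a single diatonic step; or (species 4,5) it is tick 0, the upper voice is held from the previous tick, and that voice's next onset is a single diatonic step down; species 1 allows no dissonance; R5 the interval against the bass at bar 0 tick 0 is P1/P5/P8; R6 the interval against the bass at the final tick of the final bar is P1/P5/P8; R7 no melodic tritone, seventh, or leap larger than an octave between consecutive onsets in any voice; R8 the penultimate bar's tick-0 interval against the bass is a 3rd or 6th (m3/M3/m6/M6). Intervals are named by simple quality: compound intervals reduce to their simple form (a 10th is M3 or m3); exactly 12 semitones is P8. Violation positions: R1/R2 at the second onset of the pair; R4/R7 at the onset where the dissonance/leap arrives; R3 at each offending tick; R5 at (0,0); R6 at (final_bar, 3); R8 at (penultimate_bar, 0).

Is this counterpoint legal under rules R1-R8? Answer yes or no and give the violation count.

No (9 violations)

bar 0: v0=E3 v1=E4 v2=B4 (P5)
bar 1: v0=C3 v1=A3 v2=E4 (M3)
bar 2: v0=B2 v1=G3 v2=D4 (m3)
bar 3: v0=A2 v1=F3 v2=E4 (P5)
bar 4: v0=F2 v1=D3 v2=E3 (M7)
bar 5: v0=E2 v1=D3 v2=D3 (m7)
bar 6: v0=F3 v1=D4 v2=A4 (M3)
bar 7: v0=E3 v1=E4 v2=B4 (P5)
  R1 @ bar1.0: E4/B4 P5 -> A3/E4 P5 similar
  R1 @ bar2.0: A3/E4 P5 -> G3/D4 P5 similar
  R4 @ bar4.0: F2/E3 M7 untreated
  R4 @ bar5.0: E2/D3 m7 untreated
  R4 @ bar5.0: E2/D3 m7 untreated
  R2 @ bar6.0: D3/D3 P1 -> D4/A4 P5 similar
  R7 @ bar6.0: E2->F3 leap 13st
  R7 @ bar6.0: D3->A4 leap 19st
  R1 @ bar7.0: D4/A4 P5 -> E4/B4 P5 similar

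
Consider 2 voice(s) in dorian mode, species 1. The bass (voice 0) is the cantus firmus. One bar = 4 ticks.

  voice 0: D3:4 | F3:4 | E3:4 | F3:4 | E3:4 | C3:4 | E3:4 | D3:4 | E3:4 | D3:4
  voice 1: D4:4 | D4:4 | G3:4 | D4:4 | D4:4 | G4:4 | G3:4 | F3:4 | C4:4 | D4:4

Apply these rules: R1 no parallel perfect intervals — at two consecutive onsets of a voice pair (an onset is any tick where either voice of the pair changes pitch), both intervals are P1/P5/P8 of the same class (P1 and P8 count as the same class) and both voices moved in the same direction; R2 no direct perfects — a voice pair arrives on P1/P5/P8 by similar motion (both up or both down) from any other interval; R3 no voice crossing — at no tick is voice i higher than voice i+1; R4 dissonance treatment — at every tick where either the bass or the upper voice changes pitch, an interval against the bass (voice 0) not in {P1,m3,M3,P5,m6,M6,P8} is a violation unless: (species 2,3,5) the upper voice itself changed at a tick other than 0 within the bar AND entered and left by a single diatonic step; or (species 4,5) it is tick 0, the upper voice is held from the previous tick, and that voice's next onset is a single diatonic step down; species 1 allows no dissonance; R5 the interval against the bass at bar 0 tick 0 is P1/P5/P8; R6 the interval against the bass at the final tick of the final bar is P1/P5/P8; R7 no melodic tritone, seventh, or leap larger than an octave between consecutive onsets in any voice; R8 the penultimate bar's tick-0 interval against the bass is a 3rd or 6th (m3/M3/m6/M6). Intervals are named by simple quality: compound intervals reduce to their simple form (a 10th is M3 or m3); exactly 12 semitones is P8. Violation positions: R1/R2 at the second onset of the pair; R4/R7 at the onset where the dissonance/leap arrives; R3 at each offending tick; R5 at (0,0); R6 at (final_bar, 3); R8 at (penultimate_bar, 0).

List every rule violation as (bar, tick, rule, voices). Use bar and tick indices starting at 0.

(4, 0, R4, (0, 1))

bar 0: v0=D3 v1=D4 downbeat P8
bar 1: v0=F3 v1=D4 downbeat M6
bar 2: v0=E3 v1=G3 downbeat m3
bar 3: v0=F3 v1=D4 downbeat M6
bar 4: v0=E3 v1=D4 downbeat m7
bar 5: v0=C3 v1=G4 downbeat P5
bar 6: v0=E3 v1=G3 downbeat m3
bar 7: v0=D3 v1=F3 downbeat m3
bar 8: v0=E3 v1=C4 downbeat m6
bar 9: v0=D3 v1=D4 downbeat P8
  -> R4 @ bar 4 tick 0 v(0, 1): E3/D4 m7 untreated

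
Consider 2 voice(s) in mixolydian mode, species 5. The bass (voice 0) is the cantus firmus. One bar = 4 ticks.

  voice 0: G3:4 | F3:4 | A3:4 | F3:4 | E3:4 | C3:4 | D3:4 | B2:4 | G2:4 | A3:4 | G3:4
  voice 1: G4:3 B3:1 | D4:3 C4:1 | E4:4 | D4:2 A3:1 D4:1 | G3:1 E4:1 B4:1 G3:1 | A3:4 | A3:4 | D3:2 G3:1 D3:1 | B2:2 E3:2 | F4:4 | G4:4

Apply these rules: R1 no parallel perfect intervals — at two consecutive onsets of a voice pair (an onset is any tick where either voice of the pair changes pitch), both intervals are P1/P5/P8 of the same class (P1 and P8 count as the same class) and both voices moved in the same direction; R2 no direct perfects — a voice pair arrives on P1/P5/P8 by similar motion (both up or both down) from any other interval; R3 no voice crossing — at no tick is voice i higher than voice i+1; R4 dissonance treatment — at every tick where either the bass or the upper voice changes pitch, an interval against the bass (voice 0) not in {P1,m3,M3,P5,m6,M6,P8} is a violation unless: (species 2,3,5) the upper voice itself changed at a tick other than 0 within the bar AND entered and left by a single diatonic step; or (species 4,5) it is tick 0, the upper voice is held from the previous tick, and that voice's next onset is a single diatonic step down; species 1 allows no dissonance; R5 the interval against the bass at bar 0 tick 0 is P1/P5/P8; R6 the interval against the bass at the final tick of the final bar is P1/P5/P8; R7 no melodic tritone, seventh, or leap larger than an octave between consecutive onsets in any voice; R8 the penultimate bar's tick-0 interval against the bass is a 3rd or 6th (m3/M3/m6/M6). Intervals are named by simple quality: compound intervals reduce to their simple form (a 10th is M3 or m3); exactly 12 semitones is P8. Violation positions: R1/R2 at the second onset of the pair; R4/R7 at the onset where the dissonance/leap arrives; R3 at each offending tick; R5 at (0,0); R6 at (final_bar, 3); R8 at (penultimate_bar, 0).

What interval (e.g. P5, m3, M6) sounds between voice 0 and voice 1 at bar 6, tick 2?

voice 0=D3 voice 1=A3 -> P5

P5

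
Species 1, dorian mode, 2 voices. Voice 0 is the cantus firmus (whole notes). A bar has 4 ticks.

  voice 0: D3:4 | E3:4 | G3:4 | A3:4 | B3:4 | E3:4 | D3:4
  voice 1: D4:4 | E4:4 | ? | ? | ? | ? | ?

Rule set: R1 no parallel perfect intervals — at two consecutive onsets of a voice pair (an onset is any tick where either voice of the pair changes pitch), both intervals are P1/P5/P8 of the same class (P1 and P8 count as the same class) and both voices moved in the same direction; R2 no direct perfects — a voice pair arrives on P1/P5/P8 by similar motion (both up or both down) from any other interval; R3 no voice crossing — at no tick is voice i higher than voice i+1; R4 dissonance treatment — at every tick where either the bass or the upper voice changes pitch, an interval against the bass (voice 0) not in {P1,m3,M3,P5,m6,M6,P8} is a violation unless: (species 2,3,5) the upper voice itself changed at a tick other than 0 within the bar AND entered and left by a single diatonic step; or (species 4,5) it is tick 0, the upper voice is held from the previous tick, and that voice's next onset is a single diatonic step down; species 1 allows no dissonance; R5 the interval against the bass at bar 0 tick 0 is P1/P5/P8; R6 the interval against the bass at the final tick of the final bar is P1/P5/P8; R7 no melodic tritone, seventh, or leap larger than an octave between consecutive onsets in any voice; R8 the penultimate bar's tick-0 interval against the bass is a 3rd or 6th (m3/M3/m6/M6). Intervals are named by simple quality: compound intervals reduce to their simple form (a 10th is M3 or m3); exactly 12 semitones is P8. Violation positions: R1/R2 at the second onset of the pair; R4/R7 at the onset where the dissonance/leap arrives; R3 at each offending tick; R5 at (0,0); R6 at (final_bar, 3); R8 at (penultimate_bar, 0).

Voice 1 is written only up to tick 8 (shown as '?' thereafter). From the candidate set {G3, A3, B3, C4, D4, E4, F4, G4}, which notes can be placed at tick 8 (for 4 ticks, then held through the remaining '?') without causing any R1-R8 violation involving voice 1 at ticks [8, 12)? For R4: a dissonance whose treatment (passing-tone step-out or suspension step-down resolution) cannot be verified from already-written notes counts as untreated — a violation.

G3: legal
A3: violates R4
B3: legal
C4: violates R4
D4: legal
E4: legal
F4: violates R4
G4: violates R1

{B3, D4, E4, G3}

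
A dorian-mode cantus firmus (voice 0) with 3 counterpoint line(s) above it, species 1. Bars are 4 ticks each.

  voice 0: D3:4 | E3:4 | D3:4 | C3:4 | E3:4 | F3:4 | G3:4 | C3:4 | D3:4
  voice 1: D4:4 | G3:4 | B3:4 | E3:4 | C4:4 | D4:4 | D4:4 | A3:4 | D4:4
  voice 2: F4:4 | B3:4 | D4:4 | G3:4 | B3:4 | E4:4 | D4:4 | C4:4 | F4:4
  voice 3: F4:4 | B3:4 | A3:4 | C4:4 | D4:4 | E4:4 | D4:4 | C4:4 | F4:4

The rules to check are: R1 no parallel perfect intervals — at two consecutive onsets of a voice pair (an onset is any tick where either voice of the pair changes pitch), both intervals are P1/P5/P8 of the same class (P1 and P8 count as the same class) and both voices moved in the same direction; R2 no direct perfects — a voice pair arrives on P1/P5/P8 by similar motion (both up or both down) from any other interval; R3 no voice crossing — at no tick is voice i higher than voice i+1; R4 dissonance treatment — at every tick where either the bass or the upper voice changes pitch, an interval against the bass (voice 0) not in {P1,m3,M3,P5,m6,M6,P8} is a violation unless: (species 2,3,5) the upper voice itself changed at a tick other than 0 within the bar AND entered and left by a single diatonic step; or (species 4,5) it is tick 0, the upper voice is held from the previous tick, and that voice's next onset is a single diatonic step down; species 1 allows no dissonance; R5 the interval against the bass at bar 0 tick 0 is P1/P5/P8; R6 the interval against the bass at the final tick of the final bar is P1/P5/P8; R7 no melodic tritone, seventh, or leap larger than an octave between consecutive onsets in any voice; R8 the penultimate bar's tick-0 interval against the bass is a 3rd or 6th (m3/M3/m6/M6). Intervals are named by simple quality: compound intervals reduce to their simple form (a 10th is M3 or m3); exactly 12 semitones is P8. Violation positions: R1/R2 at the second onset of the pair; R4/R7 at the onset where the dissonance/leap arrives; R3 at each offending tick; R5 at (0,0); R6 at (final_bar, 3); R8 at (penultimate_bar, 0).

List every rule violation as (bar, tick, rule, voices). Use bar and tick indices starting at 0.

bar 0: v0=D3 v1=D4 v2=F4 v3=F4 downbeat m3
bar 1: v0=E3 v1=G3 v2=B3 v3=B3 downbeat P5
bar 2: v0=D3 v1=B3 v2=D4 v3=A3 downbeat P5
bar 3: v0=C3 v1=E3 v2=G3 v3=C4 downbeat P8
bar 4: v0=E3 v1=C4 v2=B3 v3=D4 downbeat m7
bar 5: v0=F3 v1=D4 v2=E4 v3=E4 downbeat M7
bar 6: v0=G3 v1=D4 v2=D4 v3=D4 downbeat P5
bar 7: v0=C3 v1=A3 v2=C4 v3=C4 downbeat P8
bar 8: v0=D3 v1=D4 v2=F4 v3=F4 downbeat m3
  -> R5 @ bar 0 tick 0 v(0, 2): opens on m3
  -> R5 @ bar 0 tick 0 v(0, 3): opens on m3
  -> R1 @ bar 1 tick 0 v(2, 3): F4/F4 P1 -> B3/B3 P1 similar
  -> R7 @ bar 1 tick 0 v(2,): F4->B3 leap 6st
  -> R7 @ bar 1 tick 0 v(3,): F4->B3 leap 6st
  -> R1 @ bar 2 tick 0 v(0, 3): E3/B3 P5 -> D3/A3 P5 similar
  -> R3 @ bar 2 tick 0 v(2, 3): D4 above A3
  -> R3 @ bar 2 tick 1 v(2, 3): D4 above A3
  -> R3 @ bar 2 tick 2 v(2, 3): D4 above A3
  -> R3 @ bar 2 tick 3 v(2, 3): D4 above A3
  -> R2 @ bar 3 tick 0 v(0, 2): D3/D4 P8 -> C3/G3 P5 similar
  -> R1 @ bar 4 tick 0 v(0, 2): C3/G3 P5 -> E3/B3 P5 similar
  -> R3 @ bar 4 tick 0 v(1, 2): C4 above B3
  -> R4 @ bar 4 tick 0 v(0, 3): E3/D4 m7 untreated
  -> R3 @ bar 4 tick 1 v(1, 2): C4 above B3
  -> R3 @ bar 4 tick 2 v(1, 2): C4 above B3
  -> R3 @ bar 4 tick 3 v(1, 2): C4 above B3
  -> R2 @ bar 5 tick 0 v(2, 3): B3/D4 m3 -> E4/E4 P1 similar
  -> R4 @ bar 5 tick 0 v(0, 2): F3/E4 M7 untreated
  -> R4 @ bar 5 tick 0 v(0, 3): F3/E4 M7 untreated
  -> R1 @ bar 6 tick 0 v(2, 3): E4/E4 P1 -> D4/D4 P1 similar
  -> R1 @ bar 7 tick 0 v(2, 3): D4/D4 P1 -> C4/C4 P1 similar
  -> R2 @ bar 7 tick 0 v(0, 2): G3/D4 P5 -> C3/C4 P8 similar
  -> R2 @ bar 7 tick 0 v(0, 3): G3/D4 P5 -> C3/C4 P8 similar
  -> R8 @ bar 7 tick 0 v(0, 2): penult P8 not 3rd/6th
  -> R8 @ bar 7 tick 0 v(0, 3): penult P8 not 3rd/6th
  -> R1 @ bar 8 tick 0 v(2, 3): C4/C4 P1 -> F4/F4 P1 similar
  -> R2 @ bar 8 tick 0 v(0, 1): C3/A3 M6 -> D3/D4 P8 similar
  -> R6 @ bar 8 tick 3 v(0, 2): closes on m3
  -> R6 @ bar 8 tick 3 v(0, 3): closes on m3

(0, 0, R5, (0, 2))
(0, 0, R5, (0, 3))
(1, 0, R1, (2, 3))
(1, 0, R7, (2,))
(1, 0, R7, (3,))
(2, 0, R1, (0, 3))
(2, 0, R3, (2, 3))
(2, 1, R3, (2, 3))
(2, 2, R3, (2, 3))
(2, 3, R3, (2, 3))
(3, 0, R2, (0, 2))
(4, 0, R1, (0, 2))
(4, 0, R3, (1, 2))
(4, 0, R4, (0, 3))
(4, 1, R3, (1, 2))
(4, 2, R3, (1, 2))
(4, 3, R3, (1, 2))
(5, 0, R2, (2, 3))
(5, 0, R4, (0, 2))
(5, 0, R4, (0, 3))
(6, 0, R1, (2, 3))
(7, 0, R1, (2, 3))
(7, 0, R2, (0, 2))
(7, 0, R2, (0, 3))
(7, 0, R8, (0, 2))
(7, 0, R8, (0, 3))
(8, 0, R1, (2, 3))
(8, 0, R2, (0, 1))
(8, 3, R6, (0, 2))
(8, 3, R6, (0, 3))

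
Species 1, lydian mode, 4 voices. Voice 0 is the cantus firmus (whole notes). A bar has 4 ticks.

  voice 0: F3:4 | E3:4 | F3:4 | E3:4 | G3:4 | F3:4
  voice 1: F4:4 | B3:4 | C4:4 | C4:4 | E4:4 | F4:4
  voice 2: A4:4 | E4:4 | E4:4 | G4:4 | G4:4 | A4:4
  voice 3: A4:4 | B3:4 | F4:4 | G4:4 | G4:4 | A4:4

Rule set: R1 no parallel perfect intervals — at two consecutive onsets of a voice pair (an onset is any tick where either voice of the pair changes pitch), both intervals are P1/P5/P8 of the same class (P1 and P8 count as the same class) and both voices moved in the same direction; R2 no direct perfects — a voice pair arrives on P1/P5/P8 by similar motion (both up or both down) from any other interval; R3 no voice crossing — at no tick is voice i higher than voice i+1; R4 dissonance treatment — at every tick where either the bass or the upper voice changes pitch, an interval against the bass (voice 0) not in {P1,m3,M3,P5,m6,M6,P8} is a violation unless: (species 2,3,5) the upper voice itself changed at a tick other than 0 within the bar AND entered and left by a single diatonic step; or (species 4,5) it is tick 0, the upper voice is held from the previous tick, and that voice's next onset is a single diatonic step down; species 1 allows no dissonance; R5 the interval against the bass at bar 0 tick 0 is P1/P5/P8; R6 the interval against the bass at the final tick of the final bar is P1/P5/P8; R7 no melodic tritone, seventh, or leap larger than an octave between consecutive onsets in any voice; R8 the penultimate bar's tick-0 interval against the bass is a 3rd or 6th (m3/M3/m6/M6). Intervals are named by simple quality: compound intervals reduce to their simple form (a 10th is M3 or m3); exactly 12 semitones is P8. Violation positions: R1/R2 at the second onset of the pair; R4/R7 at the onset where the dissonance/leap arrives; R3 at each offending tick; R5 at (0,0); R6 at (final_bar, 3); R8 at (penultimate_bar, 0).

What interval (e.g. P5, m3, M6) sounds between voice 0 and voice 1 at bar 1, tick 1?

voice 0=E3 voice 1=B3 -> P5

P5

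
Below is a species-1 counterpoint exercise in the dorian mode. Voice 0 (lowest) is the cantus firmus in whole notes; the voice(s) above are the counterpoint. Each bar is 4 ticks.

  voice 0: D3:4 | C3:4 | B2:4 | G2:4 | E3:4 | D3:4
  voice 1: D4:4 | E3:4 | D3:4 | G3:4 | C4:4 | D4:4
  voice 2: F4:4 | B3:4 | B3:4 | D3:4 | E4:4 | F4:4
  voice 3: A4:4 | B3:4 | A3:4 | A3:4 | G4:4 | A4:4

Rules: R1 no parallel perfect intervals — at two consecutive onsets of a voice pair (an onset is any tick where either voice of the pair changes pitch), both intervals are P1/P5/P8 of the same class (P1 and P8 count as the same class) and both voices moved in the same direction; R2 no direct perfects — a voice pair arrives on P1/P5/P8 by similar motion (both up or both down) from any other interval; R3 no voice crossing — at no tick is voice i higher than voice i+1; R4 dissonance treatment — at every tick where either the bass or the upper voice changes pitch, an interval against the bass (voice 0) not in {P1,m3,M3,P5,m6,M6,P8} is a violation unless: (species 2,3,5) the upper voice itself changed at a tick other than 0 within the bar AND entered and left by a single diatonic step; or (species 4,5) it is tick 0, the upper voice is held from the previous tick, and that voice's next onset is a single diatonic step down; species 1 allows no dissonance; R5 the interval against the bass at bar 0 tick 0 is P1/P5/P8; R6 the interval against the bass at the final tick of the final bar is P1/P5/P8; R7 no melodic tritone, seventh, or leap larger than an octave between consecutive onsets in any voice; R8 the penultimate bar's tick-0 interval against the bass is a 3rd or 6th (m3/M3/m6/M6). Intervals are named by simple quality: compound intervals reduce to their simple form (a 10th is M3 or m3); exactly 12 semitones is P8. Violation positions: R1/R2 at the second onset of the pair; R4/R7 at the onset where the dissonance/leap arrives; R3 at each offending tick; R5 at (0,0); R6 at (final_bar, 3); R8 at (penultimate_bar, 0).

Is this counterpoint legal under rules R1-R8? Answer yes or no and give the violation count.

bar 0: v0=D3 v1=D4 v2=F4 v3=A4 (P5)
bar 1: v0=C3 v1=E3 v2=B3 v3=B3 (M7)
bar 2: v0=B2 v1=D3 v2=B3 v3=A3 (m7)
bar 3: v0=G2 v1=G3 v2=D3 v3=A3 (M2)
bar 4: v0=E3 v1=C4 v2=E4 v3=G4 (m3)
bar 5: v0=D3 v1=D4 v2=F4 v3=A4 (P5)
  R5 @ bar0.0: opens on m3
  R1 @ bar1.0: D4/A4 P5 -> E3/B3 P5 similar
  R2 @ bar1.0: D4/F4 m3 -> E3/B3 P5 similar
  R2 @ bar1.0: F4/A4 M3 -> B3/B3 P1 similar
  R4 @ bar1.0: C3/B3 M7 untreated
  R4 @ bar1.0: C3/B3 M7 untreated
  R7 @ bar1.0: D4->E3 leap 10st
  R7 @ bar1.0: F4->B3 leap 6st
  R7 @ bar1.0: A4->B3 leap 10st
  R1 @ bar2.0: E3/B3 P5 -> D3/A3 P5 similar
  R3 @ bar2.0: B3 above A3
  R4 @ bar2.0: B2/A3 m7 untreated
  R3 @ bar2.1: B3 above A3
  R3 @ bar2.2: B3 above A3
  R3 @ bar2.3: B3 above A3
  R2 @ bar3.0: B2/B3 P8 -> G2/D3 P5 similar
  R3 @ bar3.0: G3 above D3
  R4 @ bar3.0: G2/A3 M2 untreated
  R3 @ bar3.1: G3 above D3
  R3 @ bar3.2: G3 above D3
  R3 @ bar3.3: G3 above D3
  R2 @ bar4.0: G2/D3 P5 -> E3/E4 P8 similar
  R2 @ bar4.0: G3/A3 M2 -> C4/G4 P5 similar
  R7 @ bar4.0: D3->E4 leap 14st
  R7 @ bar4.0: A3->G4 leap 10st
  R8 @ bar4.0: penult P8 not 3rd/6th
  R1 @ bar5.0: C4/G4 P5 -> D4/A4 P5 similar
  R6 @ bar5.3: closes on m3

No (28 violations)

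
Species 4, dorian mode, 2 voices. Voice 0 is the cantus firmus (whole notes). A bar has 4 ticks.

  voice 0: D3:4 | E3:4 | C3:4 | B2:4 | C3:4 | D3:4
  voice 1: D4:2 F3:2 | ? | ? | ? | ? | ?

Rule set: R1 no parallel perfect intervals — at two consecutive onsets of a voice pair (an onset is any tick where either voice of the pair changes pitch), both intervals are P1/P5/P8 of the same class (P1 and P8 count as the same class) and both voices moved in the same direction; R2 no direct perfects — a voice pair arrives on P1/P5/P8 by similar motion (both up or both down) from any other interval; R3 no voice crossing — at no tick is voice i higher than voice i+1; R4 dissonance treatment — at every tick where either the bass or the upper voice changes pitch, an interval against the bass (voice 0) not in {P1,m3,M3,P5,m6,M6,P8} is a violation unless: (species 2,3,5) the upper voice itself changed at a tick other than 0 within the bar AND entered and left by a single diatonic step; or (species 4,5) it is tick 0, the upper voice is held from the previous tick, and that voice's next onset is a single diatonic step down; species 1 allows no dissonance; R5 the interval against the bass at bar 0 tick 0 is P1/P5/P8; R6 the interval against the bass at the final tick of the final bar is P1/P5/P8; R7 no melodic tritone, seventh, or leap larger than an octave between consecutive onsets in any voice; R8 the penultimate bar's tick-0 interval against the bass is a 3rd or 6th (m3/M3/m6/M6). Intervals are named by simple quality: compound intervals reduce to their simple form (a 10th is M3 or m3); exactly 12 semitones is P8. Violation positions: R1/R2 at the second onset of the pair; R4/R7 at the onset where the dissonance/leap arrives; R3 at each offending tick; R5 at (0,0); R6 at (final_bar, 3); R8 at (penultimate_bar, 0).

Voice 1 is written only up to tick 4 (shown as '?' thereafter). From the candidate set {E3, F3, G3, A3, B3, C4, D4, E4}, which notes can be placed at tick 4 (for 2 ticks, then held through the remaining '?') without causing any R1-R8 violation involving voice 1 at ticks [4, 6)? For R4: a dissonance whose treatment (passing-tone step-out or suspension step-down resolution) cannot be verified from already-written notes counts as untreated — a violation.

E3: legal
F3: violates R4
G3: legal
A3: violates R4
B3: violates R2,R7
C4: legal
D4: violates R4
E4: violates R2,R7

{C4, E3, G3}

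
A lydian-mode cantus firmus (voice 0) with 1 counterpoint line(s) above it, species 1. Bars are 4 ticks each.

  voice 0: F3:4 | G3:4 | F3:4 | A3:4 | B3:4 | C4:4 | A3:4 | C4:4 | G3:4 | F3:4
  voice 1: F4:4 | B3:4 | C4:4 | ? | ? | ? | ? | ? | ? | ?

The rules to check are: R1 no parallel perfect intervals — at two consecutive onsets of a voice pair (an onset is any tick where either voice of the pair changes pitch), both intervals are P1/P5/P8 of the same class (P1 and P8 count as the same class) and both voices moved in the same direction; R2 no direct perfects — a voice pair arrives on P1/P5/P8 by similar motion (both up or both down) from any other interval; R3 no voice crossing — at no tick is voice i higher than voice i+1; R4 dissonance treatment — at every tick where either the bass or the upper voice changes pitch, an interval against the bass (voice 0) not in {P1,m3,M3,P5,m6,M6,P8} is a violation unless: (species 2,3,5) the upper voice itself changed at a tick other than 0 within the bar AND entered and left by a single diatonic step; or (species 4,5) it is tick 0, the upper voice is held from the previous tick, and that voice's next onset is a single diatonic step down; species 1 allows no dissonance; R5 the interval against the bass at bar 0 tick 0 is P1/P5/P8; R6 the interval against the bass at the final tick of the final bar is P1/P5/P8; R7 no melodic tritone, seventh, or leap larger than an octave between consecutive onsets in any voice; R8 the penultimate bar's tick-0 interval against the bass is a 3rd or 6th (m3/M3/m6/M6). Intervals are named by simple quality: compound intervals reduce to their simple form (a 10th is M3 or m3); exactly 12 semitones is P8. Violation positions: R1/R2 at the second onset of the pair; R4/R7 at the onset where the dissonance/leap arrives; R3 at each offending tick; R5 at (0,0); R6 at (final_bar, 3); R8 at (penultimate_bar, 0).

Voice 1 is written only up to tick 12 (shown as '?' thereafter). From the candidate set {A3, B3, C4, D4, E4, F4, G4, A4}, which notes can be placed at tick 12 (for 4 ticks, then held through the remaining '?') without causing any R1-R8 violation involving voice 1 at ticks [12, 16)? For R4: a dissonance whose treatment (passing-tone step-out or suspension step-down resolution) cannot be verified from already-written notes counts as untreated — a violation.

{A3, C4, F4}

A3: legal
B3: violates R4
C4: legal
D4: violates R4
E4: violates R1
F4: legal
G4: violates R4
A4: violates R2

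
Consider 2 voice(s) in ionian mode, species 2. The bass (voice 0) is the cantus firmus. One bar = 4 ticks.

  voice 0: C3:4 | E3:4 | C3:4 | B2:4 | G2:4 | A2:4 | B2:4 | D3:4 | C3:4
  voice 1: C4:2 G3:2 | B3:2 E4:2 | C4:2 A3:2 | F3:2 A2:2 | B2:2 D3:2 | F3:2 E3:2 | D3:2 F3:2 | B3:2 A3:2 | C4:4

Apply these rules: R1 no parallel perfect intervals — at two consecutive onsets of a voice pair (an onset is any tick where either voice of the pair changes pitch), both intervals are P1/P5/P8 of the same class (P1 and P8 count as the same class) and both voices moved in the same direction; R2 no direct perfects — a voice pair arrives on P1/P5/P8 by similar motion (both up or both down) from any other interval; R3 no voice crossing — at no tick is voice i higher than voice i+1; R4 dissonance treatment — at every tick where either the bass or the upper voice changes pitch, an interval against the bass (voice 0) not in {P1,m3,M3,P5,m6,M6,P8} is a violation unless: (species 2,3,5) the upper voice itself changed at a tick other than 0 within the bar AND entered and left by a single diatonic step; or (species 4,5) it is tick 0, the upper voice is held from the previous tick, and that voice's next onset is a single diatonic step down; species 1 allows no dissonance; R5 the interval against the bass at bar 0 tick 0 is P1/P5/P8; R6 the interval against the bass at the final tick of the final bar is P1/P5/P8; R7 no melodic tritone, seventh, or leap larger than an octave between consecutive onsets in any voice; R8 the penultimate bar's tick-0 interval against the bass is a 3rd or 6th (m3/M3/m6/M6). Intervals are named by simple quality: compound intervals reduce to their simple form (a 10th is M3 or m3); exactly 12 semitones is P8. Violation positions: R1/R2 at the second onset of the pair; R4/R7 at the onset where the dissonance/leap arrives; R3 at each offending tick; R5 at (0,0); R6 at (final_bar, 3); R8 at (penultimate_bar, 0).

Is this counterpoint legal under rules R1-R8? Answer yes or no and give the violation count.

bar 0: v0=C3 v1=C4 (P8)
bar 1: v0=E3 v1=B3 (P5)
bar 2: v0=C3 v1=C4 (P8)
bar 3: v0=B2 v1=F3 (TT)
bar 4: v0=G2 v1=B2 (M3)
bar 5: v0=A2 v1=F3 (m6)
bar 6: v0=B2 v1=D3 (m3)
bar 7: v0=D3 v1=B3 (M6)
bar 8: v0=C3 v1=C4 (P8)
  R1 @ bar1.0: C3/G3 P5 -> E3/B3 P5 similar
  R1 @ bar2.0: E3/E4 P8 -> C3/C4 P8 similar
  R4 @ bar3.0: B2/F3 TT untreated
  R3 @ bar3.2: B2 above A2
  R4 @ bar3.2: B2/A2 M2 untreated
  R3 @ bar3.3: B2 above A2
  R4 @ bar6.2: B2/F3 TT untreated
  R7 @ bar7.0: F3->B3 leap 6st

No (8 violations)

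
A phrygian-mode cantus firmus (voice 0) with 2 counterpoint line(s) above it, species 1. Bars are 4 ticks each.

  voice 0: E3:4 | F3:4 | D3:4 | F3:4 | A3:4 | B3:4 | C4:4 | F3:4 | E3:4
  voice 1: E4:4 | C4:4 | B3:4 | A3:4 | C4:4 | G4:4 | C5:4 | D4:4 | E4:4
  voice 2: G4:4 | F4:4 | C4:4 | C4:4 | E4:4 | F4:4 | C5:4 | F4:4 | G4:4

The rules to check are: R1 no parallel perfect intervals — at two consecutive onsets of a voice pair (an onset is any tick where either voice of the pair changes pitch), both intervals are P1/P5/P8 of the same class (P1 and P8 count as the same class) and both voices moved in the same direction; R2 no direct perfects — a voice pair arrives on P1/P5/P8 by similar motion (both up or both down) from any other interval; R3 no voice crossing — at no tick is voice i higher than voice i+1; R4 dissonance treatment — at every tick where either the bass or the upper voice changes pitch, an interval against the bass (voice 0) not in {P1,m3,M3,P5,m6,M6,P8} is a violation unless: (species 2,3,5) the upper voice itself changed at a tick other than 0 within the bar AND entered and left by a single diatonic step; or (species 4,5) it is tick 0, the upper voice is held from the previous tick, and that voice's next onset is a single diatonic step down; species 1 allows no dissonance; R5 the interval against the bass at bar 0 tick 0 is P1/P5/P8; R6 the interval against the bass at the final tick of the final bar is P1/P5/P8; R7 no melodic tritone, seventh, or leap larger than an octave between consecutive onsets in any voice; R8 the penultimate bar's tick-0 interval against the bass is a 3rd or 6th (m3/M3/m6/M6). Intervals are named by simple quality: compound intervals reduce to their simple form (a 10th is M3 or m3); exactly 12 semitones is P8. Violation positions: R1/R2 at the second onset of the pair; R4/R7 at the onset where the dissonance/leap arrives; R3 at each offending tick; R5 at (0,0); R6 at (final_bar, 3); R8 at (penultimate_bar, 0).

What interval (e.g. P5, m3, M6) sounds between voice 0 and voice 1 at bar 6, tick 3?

voice 0=C4 voice 1=C5 -> P8

P8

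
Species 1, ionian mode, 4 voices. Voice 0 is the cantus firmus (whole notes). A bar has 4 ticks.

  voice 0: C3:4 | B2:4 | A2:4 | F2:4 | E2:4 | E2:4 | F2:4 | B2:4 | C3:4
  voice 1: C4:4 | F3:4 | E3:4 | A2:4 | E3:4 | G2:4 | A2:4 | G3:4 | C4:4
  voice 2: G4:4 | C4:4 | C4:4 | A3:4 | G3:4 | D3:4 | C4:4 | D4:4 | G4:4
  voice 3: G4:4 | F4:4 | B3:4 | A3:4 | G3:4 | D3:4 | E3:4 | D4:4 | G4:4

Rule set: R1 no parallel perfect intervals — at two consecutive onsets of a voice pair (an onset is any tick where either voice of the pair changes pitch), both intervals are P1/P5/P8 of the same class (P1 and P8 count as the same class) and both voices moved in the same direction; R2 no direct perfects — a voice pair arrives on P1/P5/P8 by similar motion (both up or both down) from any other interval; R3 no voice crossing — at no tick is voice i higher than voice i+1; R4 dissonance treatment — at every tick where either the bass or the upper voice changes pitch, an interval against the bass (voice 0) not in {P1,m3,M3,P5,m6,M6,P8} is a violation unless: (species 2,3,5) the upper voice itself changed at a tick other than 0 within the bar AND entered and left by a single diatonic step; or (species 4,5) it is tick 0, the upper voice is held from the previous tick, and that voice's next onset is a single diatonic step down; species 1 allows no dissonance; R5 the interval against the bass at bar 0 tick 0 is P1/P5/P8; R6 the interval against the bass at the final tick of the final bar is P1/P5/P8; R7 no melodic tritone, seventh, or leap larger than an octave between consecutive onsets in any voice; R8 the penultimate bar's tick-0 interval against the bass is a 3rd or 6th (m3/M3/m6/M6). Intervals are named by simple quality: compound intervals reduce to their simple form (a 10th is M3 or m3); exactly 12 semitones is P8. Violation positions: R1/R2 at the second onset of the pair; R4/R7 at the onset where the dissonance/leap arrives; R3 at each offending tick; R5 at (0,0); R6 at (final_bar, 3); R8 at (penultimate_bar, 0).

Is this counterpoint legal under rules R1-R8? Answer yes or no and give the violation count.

No (42 violations)

bar 0: v0=C3 v1=C4 v2=G4 v3=G4 (P5)
bar 1: v0=B2 v1=F3 v2=C4 v3=F4 (TT)
bar 2: v0=A2 v1=E3 v2=C4 v3=B3 (M2)
bar 3: v0=F2 v1=A2 v2=A3 v3=A3 (M3)
bar 4: v0=E2 v1=E3 v2=G3 v3=G3 (m3)
bar 5: v0=E2 v1=G2 v2=D3 v3=D3 (m7)
bar 6: v0=F2 v1=A2 v2=C4 v3=E3 (M7)
bar 7: v0=B2 v1=G3 v2=D4 v3=D4 (m3)
bar 8: v0=C3 v1=C4 v2=G4 v3=G4 (P5)
  R1 @ bar1.0: C4/G4 P5 -> F3/C4 P5 similar
  R2 @ bar1.0: C4/G4 P5 -> F3/F4 P8 similar
  R4 @ bar1.0: B2/F3 TT untreated
  R4 @ bar1.0: B2/C4 m2 untreated
  R4 @ bar1.0: B2/F4 TT untreated
  R2 @ bar2.0: B2/F3 TT -> A2/E3 P5 similar
  R2 @ bar2.0: F3/F4 P8 -> E3/B3 P5 similar
  R3 @ bar2.0: C4 above B3
  R4 @ bar2.0: A2/B3 M2 untreated
  R7 @ bar2.0: F4->B3 leap 6st
  R3 @ bar2.1: C4 above B3
  R3 @ bar2.2: C4 above B3
  R3 @ bar2.3: C4 above B3
  R2 @ bar3.0: E3/C4 m6 -> A2/A3 P8 similar
  R2 @ bar3.0: E3/B3 P5 -> A2/A3 P8 similar
  R2 @ bar3.0: C4/B3 m2 -> A3/A3 P1 similar
  R1 @ bar4.0: A3/A3 P1 -> G3/G3 P1 similar
  R1 @ bar5.0: G3/G3 P1 -> D3/D3 P1 similar
  R2 @ bar5.0: E3/G3 m3 -> G2/D3 P5 similar
  R2 @ bar5.0: E3/G3 m3 -> G2/D3 P5 similar
  R4 @ bar5.0: E2/D3 m7 untreated
  R4 @ bar5.0: E2/D3 m7 untreated
  R1 @ bar6.0: G2/D3 P5 -> A2/E3 P5 similar
  R2 @ bar6.0: E2/D3 m7 -> F2/C4 P5 similar
  R3 @ bar6.0: C4 above E3
  R4 @ bar6.0: F2/E3 M7 untreated
  R7 @ bar6.0: D3->C4 leap 10st
  R3 @ bar6.1: C4 above E3
  R3 @ bar6.2: C4 above E3
  R3 @ bar6.3: C4 above E3
  R1 @ bar7.0: A2/E3 P5 -> G3/D4 P5 similar
  R2 @ bar7.0: A2/C4 m3 -> G3/D4 P5 similar
  R2 @ bar7.0: C4/E3 m6 -> D4/D4 P1 similar
  R7 @ bar7.0: F2->B2 leap 6st
  R7 @ bar7.0: A2->G3 leap 10st
  R7 @ bar7.0: E3->D4 leap 10st
  R1 @ bar8.0: G3/D4 P5 -> C4/G4 P5 similar
  R1 @ bar8.0: G3/D4 P5 -> C4/G4 P5 similar
  R1 @ bar8.0: D4/D4 P1 -> G4/G4 P1 similar
  R2 @ bar8.0: B2/G3 m6 -> C3/C4 P8 similar
  R2 @ bar8.0: B2/D4 m3 -> C3/G4 P5 similar
  R2 @ bar8.0: B2/D4 m3 -> C3/G4 P5 similar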